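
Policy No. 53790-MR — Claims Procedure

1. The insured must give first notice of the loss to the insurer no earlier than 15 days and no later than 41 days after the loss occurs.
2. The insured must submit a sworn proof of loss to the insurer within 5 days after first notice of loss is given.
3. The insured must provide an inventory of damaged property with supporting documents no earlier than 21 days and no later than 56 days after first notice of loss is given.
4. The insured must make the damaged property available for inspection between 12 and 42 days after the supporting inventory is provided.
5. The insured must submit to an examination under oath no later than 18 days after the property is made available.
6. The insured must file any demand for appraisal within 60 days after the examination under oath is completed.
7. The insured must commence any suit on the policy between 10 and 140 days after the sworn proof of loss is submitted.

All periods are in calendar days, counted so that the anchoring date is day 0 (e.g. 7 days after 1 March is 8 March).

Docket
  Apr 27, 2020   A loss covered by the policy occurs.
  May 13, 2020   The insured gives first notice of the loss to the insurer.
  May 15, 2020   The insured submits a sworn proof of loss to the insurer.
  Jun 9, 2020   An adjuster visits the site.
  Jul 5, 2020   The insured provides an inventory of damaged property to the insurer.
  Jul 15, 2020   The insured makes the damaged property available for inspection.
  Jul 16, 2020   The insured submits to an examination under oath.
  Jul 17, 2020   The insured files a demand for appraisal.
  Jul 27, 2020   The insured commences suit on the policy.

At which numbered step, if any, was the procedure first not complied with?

Step 1: the window is 15–41 days after Apr 27, 2020 (when the loss occurs), so May 12, 2020 through Jun 7, 2020; done May 13, 2020, which is between those dates.
Step 2: 5 days after May 13, 2020 (when first notice of loss is given) is May 18, 2020; completed May 15, 2020, before the deadline.
Step 3: the window is 21–56 days after May 13, 2020 (when first notice of loss is given), so Jun 3, 2020 through Jul 8, 2020; done Jul 5, 2020, which is between those dates.
Step 4: the window is 12–42 days after Jul 5, 2020 (when the supporting inventory is provided), so Jul 17, 2020 through Aug 16, 2020; done Jul 15, 2020 — 2 days before the window opened.

Step 4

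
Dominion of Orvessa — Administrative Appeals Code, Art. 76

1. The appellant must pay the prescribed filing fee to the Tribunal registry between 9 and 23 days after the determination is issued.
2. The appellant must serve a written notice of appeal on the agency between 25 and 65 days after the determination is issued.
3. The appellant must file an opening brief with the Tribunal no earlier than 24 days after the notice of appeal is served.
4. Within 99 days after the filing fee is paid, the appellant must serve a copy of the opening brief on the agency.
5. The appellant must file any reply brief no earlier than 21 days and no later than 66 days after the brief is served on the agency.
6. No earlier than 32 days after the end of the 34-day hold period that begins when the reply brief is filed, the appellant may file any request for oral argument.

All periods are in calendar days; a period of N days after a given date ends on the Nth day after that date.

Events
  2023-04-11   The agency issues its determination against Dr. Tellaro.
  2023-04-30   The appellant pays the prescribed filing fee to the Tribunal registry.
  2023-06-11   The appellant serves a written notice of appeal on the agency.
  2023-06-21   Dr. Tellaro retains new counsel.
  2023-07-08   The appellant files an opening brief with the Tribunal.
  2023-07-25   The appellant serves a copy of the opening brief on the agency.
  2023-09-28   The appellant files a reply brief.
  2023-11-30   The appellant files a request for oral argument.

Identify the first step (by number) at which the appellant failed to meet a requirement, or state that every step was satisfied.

Step 6

Step 1: the window is 9–23 days after 2023-04-11 (when the determination is issued), so 2023-04-20 through 2023-05-04; done 2023-04-30 — within the window.
Step 2: the window is 25–65 days after 2023-04-11 (when the determination is issued), so 2023-05-06 through 2023-06-15; done 2023-06-11 — within the window.
Step 3: the earliest permitted date is 24 days after 2023-06-11 (when the notice of appeal is served), i.e. 2023-07-05; done 2023-07-08 — permitted.
Step 4: 99 days after 2023-04-30 (when the filing fee is paid) is 2023-08-07; done 2023-07-25 — timely.
Step 5: the window is 21–66 days after 2023-07-25 (when the brief is served on the agency), so 2023-08-15 through 2023-09-29; done 2023-09-28 — within the window.
Step 6: the earliest permitted date is 32 days after 2023-11-01 (end of the 34-day hold period, which began when the reply brief is filed on 2023-09-28), i.e. 2023-12-03; acted on 2023-11-30, 3 days prematurely.
The analysis stops there.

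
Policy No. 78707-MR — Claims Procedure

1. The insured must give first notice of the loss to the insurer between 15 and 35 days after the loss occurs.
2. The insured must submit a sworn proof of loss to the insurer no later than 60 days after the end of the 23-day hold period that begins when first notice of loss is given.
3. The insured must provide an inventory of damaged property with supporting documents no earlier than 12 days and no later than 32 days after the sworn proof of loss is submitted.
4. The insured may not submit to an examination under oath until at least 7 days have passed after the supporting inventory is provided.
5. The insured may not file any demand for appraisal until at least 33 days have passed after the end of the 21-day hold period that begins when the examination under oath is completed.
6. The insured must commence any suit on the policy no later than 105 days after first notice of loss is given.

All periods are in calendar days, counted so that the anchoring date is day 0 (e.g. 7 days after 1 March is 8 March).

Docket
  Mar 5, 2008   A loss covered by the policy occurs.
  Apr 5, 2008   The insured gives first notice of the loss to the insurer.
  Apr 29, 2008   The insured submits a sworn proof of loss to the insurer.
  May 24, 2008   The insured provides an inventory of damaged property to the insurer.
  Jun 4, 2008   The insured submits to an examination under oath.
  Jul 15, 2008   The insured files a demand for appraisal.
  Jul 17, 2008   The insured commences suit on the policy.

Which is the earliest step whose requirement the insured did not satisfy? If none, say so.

Step 5

(1) the permitted window runs from Mar 5, 2008 + 15 = Mar 20, 2008 to Mar 5, 2008 + 35 = Apr 9, 2008; done Apr 5, 2008, which is between those dates.
(2) due by Apr 28, 2008 + 60 days = Jun 27, 2008; completed Apr 29, 2008, before the deadline.
(3) the permitted window runs from Apr 29, 2008 + 12 = May 11, 2008 to Apr 29, 2008 + 32 = May 31, 2008; May 24, 2008 falls inside that range.
(4) permitted from May 24, 2008 + 7 days = May 31, 2008 onward; done Jun 4, 2008 — permitted.
(5) permitted from Jun 25, 2008 + 33 days = Jul 28, 2008 onward; Jul 15, 2008 is 13 days before the earliest permitted date.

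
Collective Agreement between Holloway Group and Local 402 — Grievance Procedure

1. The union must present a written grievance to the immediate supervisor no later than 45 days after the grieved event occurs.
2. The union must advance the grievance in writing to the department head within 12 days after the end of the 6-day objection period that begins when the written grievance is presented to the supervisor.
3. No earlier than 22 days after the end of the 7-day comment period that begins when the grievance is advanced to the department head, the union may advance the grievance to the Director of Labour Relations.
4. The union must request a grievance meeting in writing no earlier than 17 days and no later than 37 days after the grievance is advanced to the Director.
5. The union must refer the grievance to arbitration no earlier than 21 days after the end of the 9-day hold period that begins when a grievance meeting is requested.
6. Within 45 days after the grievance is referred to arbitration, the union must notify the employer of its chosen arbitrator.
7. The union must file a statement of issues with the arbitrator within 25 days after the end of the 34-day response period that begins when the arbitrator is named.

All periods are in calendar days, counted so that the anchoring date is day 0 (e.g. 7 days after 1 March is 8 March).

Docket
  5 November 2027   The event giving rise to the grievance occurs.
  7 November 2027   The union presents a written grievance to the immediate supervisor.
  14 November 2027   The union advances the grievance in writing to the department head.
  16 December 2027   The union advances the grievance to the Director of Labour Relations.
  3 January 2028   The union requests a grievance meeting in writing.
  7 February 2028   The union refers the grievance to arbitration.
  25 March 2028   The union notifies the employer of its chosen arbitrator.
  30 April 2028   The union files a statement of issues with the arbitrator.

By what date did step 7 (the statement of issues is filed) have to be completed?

23 May 2028

The arbitrator is named on 25 March 2028; the 34-day response period therefore ends 28 April 2028, and step 7 runs from that date. 25 days after 28 April 2028 is 23 May 2028.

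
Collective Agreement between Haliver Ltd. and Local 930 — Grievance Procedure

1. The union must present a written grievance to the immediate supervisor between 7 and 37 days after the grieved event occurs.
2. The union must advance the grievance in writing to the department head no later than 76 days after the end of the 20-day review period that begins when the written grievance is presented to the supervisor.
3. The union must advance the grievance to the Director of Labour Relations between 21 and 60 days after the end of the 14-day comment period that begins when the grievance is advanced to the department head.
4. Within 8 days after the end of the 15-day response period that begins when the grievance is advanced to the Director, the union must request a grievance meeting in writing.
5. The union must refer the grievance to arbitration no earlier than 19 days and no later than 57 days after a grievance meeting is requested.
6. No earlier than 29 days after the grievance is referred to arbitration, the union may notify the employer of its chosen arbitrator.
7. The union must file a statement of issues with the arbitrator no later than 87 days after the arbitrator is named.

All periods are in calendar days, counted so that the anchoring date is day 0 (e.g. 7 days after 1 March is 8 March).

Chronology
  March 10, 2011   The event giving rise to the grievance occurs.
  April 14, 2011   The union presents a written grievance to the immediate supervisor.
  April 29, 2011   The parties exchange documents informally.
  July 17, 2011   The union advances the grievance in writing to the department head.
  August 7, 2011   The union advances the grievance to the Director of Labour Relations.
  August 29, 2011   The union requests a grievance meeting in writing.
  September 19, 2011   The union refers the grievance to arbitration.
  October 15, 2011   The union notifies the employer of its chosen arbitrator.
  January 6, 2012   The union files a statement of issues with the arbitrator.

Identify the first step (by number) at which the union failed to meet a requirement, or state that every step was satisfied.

(1) the permitted window runs from March 10, 2011 + 7 = March 17, 2011 to March 10, 2011 + 37 = April 16, 2011; April 14, 2011 falls inside that range.
(2) due by May 4, 2011 + 76 days = July 19, 2011; July 17, 2011 is within that limit.
(3) the permitted window runs from July 31, 2011 + 21 = August 21, 2011 to July 31, 2011 + 60 = September 29, 2011; done August 7, 2011 — 14 days before the window opened.
The procedure was therefore not followed at step 3.

Step 3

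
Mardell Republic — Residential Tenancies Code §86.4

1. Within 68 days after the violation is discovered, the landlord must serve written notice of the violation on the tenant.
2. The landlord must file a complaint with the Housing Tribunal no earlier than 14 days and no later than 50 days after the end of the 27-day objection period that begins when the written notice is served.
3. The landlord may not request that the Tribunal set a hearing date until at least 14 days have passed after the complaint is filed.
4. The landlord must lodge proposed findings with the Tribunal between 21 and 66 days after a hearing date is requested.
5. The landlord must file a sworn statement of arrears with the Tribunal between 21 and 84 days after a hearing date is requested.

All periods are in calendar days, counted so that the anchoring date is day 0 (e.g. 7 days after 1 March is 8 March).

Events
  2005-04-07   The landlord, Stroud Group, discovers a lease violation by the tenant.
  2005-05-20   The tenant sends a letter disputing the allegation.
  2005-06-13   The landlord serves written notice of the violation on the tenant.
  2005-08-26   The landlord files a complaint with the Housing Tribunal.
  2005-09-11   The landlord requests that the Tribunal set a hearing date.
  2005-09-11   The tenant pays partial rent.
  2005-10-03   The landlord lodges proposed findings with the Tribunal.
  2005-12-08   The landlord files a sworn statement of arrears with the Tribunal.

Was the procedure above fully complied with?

No

Step 1 — counting 68 days from 2005-04-07 (when the violation is discovered) gives a deadline of 2005-06-14; completed 2005-06-13, before the deadline.
Step 2 — 14 and 50 days from 2005-07-10 (end of the 27-day objection period, which began when the written notice is served on 2005-06-13) are 2005-07-24 and 2005-08-29 respectively; done 2005-08-26, which is between those dates.
Step 3 — must wait 14 days from 2005-08-26 (when the complaint is filed), so not before 2005-09-09; done 2005-09-11, after the minimum wait.
Step 4 — 21 and 66 days from 2005-09-11 (when a hearing date is requested) are 2005-10-02 and 2005-11-16 respectively; done 2005-10-03 — within the window.
Step 5 — 21 and 84 days from 2005-09-11 (when a hearing date is requested) are 2005-10-02 and 2005-12-04 respectively; 2005-12-08 is 4 days past the end of the window.
The procedure was therefore not followed at step 5.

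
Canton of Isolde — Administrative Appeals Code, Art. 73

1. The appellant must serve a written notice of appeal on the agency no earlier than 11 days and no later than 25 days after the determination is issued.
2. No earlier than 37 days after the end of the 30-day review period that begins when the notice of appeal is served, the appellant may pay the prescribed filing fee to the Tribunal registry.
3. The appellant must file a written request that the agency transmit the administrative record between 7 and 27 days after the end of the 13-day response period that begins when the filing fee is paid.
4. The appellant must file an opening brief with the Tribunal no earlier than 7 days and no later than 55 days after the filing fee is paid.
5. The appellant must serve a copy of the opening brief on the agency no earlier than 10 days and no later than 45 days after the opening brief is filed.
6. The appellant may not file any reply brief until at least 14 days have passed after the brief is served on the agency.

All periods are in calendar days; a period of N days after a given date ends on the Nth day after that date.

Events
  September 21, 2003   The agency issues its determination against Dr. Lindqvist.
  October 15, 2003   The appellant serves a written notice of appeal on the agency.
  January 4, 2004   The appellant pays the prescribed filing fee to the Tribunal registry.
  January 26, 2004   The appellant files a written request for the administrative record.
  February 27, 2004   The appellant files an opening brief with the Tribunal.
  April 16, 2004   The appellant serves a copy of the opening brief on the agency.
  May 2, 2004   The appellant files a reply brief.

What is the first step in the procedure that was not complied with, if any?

Step 1 — 11 and 25 days from September 21, 2003 (when the determination is issued) are October 2, 2003 and October 16, 2003 respectively; done October 15, 2003 — within the window.
Step 2 — must wait 37 days from November 14, 2003 (end of the 30-day review period, which began when the notice of appeal is served on October 15, 2003), so not before December 21, 2003; done January 4, 2004, after the minimum wait.
Step 3 — 7 and 27 days from January 17, 2004 (end of the 13-day response period, which began when the filing fee is paid on January 4, 2004) are January 24, 2004 and February 13, 2004 respectively; done January 26, 2004, which is between those dates.
Step 4 — 7 and 55 days from January 4, 2004 (when the filing fee is paid) are January 11, 2004 and February 28, 2004 respectively; done February 27, 2004 — within the window.
Step 5 — 10 and 45 days from February 27, 2004 (when the opening brief is filed) are March 8, 2004 and April 12, 2004 respectively; done April 16, 2004 — 4 days after the window closed.

Step 5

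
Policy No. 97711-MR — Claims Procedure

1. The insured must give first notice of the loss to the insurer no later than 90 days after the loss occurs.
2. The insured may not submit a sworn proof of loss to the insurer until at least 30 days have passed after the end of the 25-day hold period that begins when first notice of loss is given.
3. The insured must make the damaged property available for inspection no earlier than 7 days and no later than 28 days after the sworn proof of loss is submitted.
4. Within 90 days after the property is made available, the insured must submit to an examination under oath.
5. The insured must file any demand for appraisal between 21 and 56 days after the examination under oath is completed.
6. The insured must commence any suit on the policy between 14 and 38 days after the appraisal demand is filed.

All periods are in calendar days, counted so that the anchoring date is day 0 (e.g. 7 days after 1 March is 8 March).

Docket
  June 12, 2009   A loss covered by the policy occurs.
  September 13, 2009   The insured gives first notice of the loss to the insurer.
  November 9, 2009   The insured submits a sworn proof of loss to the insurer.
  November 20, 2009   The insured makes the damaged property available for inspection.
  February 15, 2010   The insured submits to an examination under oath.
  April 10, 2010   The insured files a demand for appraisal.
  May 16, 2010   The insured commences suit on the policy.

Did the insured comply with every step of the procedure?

(1) due by June 12, 2009 + 90 days = September 10, 2009; done September 13, 2009 — 3 days late.

No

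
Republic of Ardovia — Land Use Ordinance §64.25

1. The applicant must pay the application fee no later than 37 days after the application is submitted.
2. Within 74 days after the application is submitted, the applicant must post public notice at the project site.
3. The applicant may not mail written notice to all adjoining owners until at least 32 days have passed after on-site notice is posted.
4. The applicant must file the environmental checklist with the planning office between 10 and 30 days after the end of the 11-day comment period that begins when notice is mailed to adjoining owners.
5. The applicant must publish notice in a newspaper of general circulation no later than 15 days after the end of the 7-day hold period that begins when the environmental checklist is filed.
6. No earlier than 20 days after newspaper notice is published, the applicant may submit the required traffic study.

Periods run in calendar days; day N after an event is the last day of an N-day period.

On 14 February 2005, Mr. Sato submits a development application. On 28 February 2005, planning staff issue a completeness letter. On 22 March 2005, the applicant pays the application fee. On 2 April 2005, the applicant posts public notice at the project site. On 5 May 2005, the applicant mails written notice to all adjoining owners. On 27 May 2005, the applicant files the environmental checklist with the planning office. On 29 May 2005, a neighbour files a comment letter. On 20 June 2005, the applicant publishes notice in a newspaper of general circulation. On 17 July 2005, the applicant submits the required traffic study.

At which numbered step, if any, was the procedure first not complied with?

Step 5

Step 1: 37 days after 14 February 2005 (when the application is submitted) is 23 March 2005; completed 22 March 2005, before the deadline.
Step 2: 74 days after 14 February 2005 (when the application is submitted) is 29 April 2005; done 2 April 2005 — timely.
Step 3: the earliest permitted date is 32 days after 2 April 2005 (when on-site notice is posted), i.e. 4 May 2005; done 5 May 2005 — permitted.
Step 4: the window is 10–30 days after 16 May 2005 (end of the 11-day comment period, which began when notice is mailed to adjoining owners on 5 May 2005), so 26 May 2005 through 15 June 2005; done 27 May 2005, which is between those dates.
Step 5: 15 days after 3 June 2005 (end of the 7-day hold period, which began when the environmental checklist is filed on 27 May 2005) is 18 June 2005; done 20 June 2005 — 2 days late.
No need to go further; step 5 was not satisfied.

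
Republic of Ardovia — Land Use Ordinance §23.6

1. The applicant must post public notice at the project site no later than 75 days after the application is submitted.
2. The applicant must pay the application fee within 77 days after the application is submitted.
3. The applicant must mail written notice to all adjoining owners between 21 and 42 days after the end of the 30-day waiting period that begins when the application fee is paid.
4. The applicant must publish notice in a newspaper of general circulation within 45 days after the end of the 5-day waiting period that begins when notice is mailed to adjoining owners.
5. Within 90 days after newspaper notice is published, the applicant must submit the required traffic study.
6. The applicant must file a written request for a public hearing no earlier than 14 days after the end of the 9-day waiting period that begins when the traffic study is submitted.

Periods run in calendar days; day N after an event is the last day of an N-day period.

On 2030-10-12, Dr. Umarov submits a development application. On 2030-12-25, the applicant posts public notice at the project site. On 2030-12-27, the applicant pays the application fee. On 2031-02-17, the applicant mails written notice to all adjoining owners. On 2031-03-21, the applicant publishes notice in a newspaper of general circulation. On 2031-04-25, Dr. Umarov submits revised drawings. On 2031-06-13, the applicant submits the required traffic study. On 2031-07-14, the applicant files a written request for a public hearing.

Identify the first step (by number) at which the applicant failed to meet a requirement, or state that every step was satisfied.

Step 1: 75 days after 2030-10-12 (when the application is submitted) is 2030-12-26; 2030-12-25 is within that limit.
Step 2: 77 days after 2030-10-12 (when the application is submitted) is 2030-12-28; 2030-12-27 is within that limit.
Step 3: the window is 21–42 days after 2031-01-26 (end of the 30-day waiting period, which began when the application fee is paid on 2030-12-27), so 2031-02-16 through 2031-03-09; 2031-02-17 falls inside that range.
Step 4: 45 days after 2031-02-22 (end of the 5-day waiting period, which began when notice is mailed to adjoining owners on 2031-02-17) is 2031-04-08; 2031-03-21 is within that limit.
Step 5: 90 days after 2031-03-21 (when newspaper notice is published) is 2031-06-19; 2031-06-13 is within that limit.
Step 6: the earliest permitted date is 14 days after 2031-06-22 (end of the 9-day waiting period, which began when the traffic study is submitted on 2031-06-13), i.e. 2031-07-06; done 2031-07-14, after the minimum wait.

None — every step was satisfied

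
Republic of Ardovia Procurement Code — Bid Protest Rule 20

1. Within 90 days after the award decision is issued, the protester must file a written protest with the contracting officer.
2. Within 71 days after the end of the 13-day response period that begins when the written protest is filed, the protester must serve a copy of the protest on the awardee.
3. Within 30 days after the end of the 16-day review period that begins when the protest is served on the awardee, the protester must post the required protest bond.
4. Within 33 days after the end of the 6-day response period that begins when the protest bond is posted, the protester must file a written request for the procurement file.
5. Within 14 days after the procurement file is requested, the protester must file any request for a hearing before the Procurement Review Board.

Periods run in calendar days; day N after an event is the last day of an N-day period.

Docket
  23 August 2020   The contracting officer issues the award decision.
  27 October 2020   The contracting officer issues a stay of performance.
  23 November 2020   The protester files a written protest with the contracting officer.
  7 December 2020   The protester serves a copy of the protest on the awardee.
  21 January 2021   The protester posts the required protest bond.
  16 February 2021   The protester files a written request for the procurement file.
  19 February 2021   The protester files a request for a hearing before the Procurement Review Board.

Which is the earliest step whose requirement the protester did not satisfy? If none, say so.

Step 1 — counting 90 days from 23 August 2020 (when the award decision is issued) gives a deadline of 21 November 2020; done 23 November 2020 — 2 days late.

Step 1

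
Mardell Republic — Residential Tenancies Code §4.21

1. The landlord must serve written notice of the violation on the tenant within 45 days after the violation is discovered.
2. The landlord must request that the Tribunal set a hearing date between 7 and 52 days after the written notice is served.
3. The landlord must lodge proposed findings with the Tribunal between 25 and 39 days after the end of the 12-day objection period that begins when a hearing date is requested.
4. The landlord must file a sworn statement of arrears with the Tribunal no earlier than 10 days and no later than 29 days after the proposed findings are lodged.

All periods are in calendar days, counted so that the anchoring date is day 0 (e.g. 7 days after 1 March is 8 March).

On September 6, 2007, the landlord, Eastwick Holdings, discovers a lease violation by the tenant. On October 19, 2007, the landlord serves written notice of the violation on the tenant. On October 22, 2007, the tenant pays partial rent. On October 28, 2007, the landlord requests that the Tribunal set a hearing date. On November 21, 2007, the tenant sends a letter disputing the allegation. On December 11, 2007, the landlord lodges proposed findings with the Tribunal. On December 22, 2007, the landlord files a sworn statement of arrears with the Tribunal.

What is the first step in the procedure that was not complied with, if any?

None — every step was satisfied

Step 1: 45 days after September 6, 2007 (when the violation is discovered) is October 21, 2007; done October 19, 2007 — timely.
Step 2: the window is 7–52 days after October 19, 2007 (when the written notice is served), so October 26, 2007 through December 10, 2007; October 28, 2007 falls inside that range.
Step 3: the window is 25–39 days after November 9, 2007 (end of the 12-day objection period, which began when a hearing date is requested on October 28, 2007), so December 4, 2007 through December 18, 2007; done December 11, 2007 — within the window.
Step 4: the window is 10–29 days after December 11, 2007 (when the proposed findings are lodged), so December 21, 2007 through January 9, 2008; done December 22, 2007 — within the window.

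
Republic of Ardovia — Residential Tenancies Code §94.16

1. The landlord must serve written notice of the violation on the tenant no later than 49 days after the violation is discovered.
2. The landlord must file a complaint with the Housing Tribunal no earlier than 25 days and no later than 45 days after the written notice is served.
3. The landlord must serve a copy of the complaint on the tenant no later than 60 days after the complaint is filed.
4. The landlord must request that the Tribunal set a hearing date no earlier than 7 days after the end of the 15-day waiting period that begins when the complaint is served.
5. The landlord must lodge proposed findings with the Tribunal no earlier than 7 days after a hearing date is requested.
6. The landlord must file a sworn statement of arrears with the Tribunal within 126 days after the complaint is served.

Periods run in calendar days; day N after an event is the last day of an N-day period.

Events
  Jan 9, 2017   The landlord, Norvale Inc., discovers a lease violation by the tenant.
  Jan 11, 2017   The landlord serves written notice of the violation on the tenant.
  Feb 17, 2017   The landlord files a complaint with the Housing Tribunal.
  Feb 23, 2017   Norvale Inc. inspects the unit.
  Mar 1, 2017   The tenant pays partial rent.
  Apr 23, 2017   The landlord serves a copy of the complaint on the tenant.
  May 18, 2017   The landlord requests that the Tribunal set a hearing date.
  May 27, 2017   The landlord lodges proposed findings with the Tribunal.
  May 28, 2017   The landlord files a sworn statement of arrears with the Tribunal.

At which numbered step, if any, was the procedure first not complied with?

Step 3

Step 1: 49 days after Jan 9, 2017 (when the violation is discovered) is Feb 27, 2017; completed Jan 11, 2017, before the deadline.
Step 2: the window is 25–45 days after Jan 11, 2017 (when the written notice is served), so Feb 5, 2017 through Feb 25, 2017; done Feb 17, 2017, which is between those dates.
Step 3: 60 days after Feb 17, 2017 (when the complaint is filed) is Apr 18, 2017; done Apr 23, 2017 — 5 days late.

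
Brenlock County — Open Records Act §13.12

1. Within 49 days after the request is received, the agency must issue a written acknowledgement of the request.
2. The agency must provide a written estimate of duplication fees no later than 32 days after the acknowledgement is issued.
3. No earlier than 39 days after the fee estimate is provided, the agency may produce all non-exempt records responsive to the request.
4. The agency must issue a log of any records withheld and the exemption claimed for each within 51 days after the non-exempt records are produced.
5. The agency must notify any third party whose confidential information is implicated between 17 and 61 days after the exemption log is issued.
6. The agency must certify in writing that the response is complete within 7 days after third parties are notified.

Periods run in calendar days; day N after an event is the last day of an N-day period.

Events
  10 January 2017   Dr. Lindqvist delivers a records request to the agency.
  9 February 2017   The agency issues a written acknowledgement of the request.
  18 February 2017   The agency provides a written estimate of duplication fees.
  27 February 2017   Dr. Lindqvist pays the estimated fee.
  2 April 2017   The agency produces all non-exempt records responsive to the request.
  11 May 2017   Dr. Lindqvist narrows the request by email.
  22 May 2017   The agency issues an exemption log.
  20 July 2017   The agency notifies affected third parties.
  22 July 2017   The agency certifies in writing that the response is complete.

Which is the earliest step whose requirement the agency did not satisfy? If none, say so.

None — every step was satisfied

Step 1 — counting 49 days from 10 January 2017 (when the request is received) gives a deadline of 28 February 2017; 9 February 2017 is within that limit.
Step 2 — counting 32 days from 9 February 2017 (when the acknowledgement is issued) gives a deadline of 13 March 2017; done 18 February 2017 — timely.
Step 3 — must wait 39 days from 18 February 2017 (when the fee estimate is provided), so not before 29 March 2017; done 2 April 2017, after the minimum wait.
Step 4 — counting 51 days from 2 April 2017 (when the non-exempt records are produced) gives a deadline of 23 May 2017; 22 May 2017 is within that limit.
Step 5 — 17 and 61 days from 22 May 2017 (when the exemption log is issued) are 8 June 2017 and 22 July 2017 respectively; 20 July 2017 falls inside that range.
Step 6 — counting 7 days from 20 July 2017 (when third parties are notified) gives a deadline of 27 July 2017; completed 22 July 2017, before the deadline.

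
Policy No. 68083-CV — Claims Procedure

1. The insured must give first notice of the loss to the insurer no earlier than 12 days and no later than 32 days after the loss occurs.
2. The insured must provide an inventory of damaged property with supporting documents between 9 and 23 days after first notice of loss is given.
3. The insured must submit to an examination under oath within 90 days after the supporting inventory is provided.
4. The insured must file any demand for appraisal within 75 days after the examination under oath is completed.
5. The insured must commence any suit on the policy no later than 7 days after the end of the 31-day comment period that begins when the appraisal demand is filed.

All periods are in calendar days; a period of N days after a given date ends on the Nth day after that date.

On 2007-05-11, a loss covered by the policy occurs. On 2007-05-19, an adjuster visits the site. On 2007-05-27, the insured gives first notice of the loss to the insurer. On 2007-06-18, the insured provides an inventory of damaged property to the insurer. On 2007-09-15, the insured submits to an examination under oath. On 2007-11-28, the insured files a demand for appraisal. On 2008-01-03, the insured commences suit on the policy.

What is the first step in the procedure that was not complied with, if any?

(1) the permitted window runs from 2007-05-11 + 12 = 2007-05-23 to 2007-05-11 + 32 = 2007-06-12; 2007-05-27 falls inside that range.
(2) the permitted window runs from 2007-05-27 + 9 = 2007-06-05 to 2007-05-27 + 23 = 2007-06-19; done 2007-06-18 — within the window.
(3) due by 2007-06-18 + 90 days = 2007-09-16; done 2007-09-15 — timely.
(4) due by 2007-09-15 + 75 days = 2007-11-29; 2007-11-28 is within that limit.
(5) due by 2007-12-29 + 7 days = 2008-01-05; completed 2008-01-03, before the deadline.

None — every step was satisfied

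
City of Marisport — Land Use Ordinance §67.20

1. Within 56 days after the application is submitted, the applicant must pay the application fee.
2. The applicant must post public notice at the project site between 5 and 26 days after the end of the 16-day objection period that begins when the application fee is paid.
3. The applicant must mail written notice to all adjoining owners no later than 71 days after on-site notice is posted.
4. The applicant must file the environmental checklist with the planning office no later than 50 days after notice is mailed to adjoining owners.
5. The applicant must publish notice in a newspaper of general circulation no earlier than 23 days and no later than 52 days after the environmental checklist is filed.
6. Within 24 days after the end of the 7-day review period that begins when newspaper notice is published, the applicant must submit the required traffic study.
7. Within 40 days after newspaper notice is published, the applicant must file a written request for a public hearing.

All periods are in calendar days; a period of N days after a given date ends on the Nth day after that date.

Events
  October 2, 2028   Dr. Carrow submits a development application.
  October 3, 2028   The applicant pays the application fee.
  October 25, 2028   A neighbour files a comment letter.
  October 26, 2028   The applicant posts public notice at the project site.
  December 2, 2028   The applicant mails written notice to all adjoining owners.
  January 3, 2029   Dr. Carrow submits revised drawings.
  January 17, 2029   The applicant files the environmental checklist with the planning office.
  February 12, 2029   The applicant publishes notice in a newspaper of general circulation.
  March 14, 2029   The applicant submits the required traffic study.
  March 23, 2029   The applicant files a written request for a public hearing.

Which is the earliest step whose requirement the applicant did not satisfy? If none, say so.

None — every step was satisfied

Step 1: 56 days after October 2, 2028 (when the application is submitted) is November 27, 2028; October 3, 2028 is within that limit.
Step 2: the window is 5–26 days after October 19, 2028 (end of the 16-day objection period, which began when the application fee is paid on October 3, 2028), so October 24, 2028 through November 14, 2028; done October 26, 2028, which is between those dates.
Step 3: 71 days after October 26, 2028 (when on-site notice is posted) is January 5, 2029; done December 2, 2028 — timely.
Step 4: 50 days after December 2, 2028 (when notice is mailed to adjoining owners) is January 21, 2029; completed January 17, 2029, before the deadline.
Step 5: the window is 23–52 days after January 17, 2029 (when the environmental checklist is filed), so February 9, 2029 through March 10, 2029; done February 12, 2029, which is between those dates.
Step 6: 24 days after February 19, 2029 (end of the 7-day review period, which began when newspaper notice is published on February 12, 2029) is March 15, 2029; done March 14, 2029 — timely.
Step 7: 40 days after February 12, 2029 (when newspaper notice is published) is March 24, 2029; completed March 23, 2029, before the deadline.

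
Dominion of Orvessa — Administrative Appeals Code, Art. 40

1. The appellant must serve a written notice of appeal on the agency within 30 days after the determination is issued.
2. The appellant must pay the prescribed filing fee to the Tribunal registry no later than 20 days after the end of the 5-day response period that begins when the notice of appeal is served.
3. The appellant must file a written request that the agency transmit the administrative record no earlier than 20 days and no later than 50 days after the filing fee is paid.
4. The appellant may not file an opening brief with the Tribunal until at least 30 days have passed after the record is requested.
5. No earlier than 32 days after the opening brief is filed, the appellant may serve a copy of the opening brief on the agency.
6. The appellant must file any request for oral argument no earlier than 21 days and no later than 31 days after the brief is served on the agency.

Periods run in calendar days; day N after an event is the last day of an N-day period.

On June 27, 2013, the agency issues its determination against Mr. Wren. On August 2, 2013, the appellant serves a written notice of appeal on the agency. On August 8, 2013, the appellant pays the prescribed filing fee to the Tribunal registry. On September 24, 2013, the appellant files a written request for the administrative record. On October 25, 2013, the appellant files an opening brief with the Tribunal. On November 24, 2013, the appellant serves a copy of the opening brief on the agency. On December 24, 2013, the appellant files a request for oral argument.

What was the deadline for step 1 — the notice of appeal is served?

July 27, 2013

Step 1 runs from June 27, 2013, when the determination is issued. 30 days after June 27, 2013 is July 27, 2013.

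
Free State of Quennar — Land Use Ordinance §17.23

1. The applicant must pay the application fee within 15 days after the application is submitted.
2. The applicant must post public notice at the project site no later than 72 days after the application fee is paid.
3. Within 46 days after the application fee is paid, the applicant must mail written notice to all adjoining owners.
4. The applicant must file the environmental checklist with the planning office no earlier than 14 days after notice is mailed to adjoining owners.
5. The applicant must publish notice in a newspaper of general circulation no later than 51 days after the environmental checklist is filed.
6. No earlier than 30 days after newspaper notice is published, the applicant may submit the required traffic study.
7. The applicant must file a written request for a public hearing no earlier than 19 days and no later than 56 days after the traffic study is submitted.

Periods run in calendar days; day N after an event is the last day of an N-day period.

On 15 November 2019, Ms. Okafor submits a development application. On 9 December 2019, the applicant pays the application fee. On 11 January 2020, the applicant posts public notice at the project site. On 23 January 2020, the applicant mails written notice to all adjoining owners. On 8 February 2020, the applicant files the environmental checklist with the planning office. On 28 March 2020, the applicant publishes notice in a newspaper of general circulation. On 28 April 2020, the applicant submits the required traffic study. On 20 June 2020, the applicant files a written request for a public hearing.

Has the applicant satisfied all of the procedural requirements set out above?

No

Step 1 — counting 15 days from 15 November 2019 (when the application is submitted) gives a deadline of 30 November 2019; done 9 December 2019 — 9 days late.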